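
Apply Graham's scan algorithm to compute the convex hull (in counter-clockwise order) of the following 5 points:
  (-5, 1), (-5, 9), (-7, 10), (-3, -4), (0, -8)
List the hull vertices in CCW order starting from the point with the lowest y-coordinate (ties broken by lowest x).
Hull (CCW) = [(0, -8), (-5, 9), (-7, 10), (-5, 1), (-3, -4)]

Graham scan procedure:
  1. Find the pivot p₀ = point with lowest y (tie → lowest x): (0, -8).
  2. Sort the remaining points by polar angle around p₀.
  3. Walk through sorted points, maintaining a stack; pop the top while the last three entries make a non-left turn (cross product ≤ 0).
  4. Final stack is the convex hull in CCW order: (0, -8), (-5, 9), (-7, 10), (-5, 1), (-3, -4).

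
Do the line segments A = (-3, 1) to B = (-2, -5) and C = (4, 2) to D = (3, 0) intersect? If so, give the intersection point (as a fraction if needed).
No (intersection of containing lines falls outside at least one segment)

Parametrize and solve: t = 13/8, s = 43/8. At least one of these is outside [0, 1], so the segments do not intersect.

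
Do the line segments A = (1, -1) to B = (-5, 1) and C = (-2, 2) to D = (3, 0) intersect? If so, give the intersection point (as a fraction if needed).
No (intersection of containing lines falls outside at least one segment)

Parametrize and solve: t = -9/2, s = 6. At least one of these is outside [0, 1], so the segments do not intersect.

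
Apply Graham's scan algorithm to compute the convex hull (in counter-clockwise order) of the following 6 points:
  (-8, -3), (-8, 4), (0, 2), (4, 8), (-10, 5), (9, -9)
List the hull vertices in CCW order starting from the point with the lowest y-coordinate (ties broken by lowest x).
Hull (CCW) = [(9, -9), (4, 8), (-10, 5), (-8, -3)]

Graham scan procedure:
  1. Find the pivot p₀ = point with lowest y (tie → lowest x): (9, -9).
  2. Sort the remaining points by polar angle around p₀.
  3. Walk through sorted points, maintaining a stack; pop the top while the last three entries make a non-left turn (cross product ≤ 0).
  4. Final stack is the convex hull in CCW order: (9, -9), (4, 8), (-10, 5), (-8, -3).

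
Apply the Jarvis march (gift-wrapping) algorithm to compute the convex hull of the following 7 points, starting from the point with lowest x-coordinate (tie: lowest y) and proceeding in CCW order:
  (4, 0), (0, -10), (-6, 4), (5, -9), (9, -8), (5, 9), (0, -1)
Hull (CCW) = [(-6, 4), (0, -10), (5, -9), (9, -8), (5, 9)]

Jarvis march: at each step, from the current hull vertex p, select the next vertex q as the point such that every other point lies strictly to the left of (or on) the directed line p → q. (Equivalently: for every other point r, the cross product (q − p) × (r − p) ≥ 0.)
Starting point (lowest x, tie lowest y): (-6, 4). Wrap until returning to start. Resulting hull: (-6, 4), (0, -10), (5, -9), (9, -8), (5, 9).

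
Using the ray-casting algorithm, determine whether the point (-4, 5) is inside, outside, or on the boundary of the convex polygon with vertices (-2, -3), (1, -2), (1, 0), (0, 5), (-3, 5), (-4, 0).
The point (-4, 5) lies strictly outside the polygon

Cast a horizontal ray to the right from the query point and count how many polygon edges it crosses (each edge strictly once or zero times, handled with the usual half-open convention). 
Parity of crossings → even ⇒ outside.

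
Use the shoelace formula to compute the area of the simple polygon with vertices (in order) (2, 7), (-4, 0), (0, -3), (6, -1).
Area = 51

Shoelace formula: Area = (1/2) |Σ_i (x_i · y_{i+1} − x_{i+1} · y_i)| (indices mod n). Compute each cross term:
  (2)(0) − (-4)(7) = 28
  (-4)(-3) − (0)(0) = 12
  (0)(-1) − (6)(-3) = 18
  (6)(7) − (2)(-1) = 44
Sum = 102, so (signed) Area = 102/2 = 51, |Area| = 51.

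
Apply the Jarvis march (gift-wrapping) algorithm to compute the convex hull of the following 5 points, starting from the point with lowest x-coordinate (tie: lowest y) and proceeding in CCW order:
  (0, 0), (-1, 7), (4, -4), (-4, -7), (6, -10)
Hull (CCW) = [(-4, -7), (6, -10), (4, -4), (-1, 7)]

Jarvis march: at each step, from the current hull vertex p, select the next vertex q as the point such that every other point lies strictly to the left of (or on) the directed line p → q. (Equivalently: for every other point r, the cross product (q − p) × (r − p) ≥ 0.)
Starting point (lowest x, tie lowest y): (-4, -7). Wrap until returning to start. Resulting hull: (-4, -7), (6, -10), (4, -4), (-1, 7).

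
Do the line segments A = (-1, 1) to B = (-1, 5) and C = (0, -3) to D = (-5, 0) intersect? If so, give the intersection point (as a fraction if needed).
No (intersection of containing lines falls outside at least one segment)

Parametrize and solve: t = -17/20, s = 1/5. At least one of these is outside [0, 1], so the segments do not intersect.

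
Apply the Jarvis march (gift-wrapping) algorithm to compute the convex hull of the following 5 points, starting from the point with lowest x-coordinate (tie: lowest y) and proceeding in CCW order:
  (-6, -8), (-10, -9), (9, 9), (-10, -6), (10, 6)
Hull (CCW) = [(-10, -9), (-6, -8), (10, 6), (9, 9), (-10, -6)]

Jarvis march: at each step, from the current hull vertex p, select the next vertex q as the point such that every other point lies strictly to the left of (or on) the directed line p → q. (Equivalently: for every other point r, the cross product (q − p) × (r − p) ≥ 0.)
Starting point (lowest x, tie lowest y): (-10, -9). Wrap until returning to start. Resulting hull: (-10, -9), (-6, -8), (10, 6), (9, 9), (-10, -6).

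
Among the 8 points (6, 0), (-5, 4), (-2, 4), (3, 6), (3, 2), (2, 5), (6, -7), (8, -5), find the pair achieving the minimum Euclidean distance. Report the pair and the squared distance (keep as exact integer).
Pair = ((3, 6), (2, 5)); squared distance = 2

Compute all C(8, 2) = 28 pairwise squared distances (x_i − x_j)² + (y_i − y_j)². The minimum is 2, attained by the pair ((3, 6), (2, 5)).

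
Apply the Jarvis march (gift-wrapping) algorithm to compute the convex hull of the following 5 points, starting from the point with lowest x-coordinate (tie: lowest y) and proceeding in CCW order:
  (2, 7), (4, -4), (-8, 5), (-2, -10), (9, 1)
Hull (CCW) = [(-8, 5), (-2, -10), (9, 1), (2, 7)]

Jarvis march: at each step, from the current hull vertex p, select the next vertex q as the point such that every other point lies strictly to the left of (or on) the directed line p → q. (Equivalently: for every other point r, the cross product (q − p) × (r − p) ≥ 0.)
Starting point (lowest x, tie lowest y): (-8, 5). Wrap until returning to start. Resulting hull: (-8, 5), (-2, -10), (9, 1), (2, 7).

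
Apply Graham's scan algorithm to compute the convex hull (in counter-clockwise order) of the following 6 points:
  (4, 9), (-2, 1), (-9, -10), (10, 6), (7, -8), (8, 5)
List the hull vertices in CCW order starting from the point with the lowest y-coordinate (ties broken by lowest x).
Hull (CCW) = [(-9, -10), (7, -8), (10, 6), (4, 9), (-2, 1)]

Graham scan procedure:
  1. Find the pivot p₀ = point with lowest y (tie → lowest x): (-9, -10).
  2. Sort the remaining points by polar angle around p₀.
  3. Walk through sorted points, maintaining a stack; pop the top while the last three entries make a non-left turn (cross product ≤ 0).
  4. Final stack is the convex hull in CCW order: (-9, -10), (7, -8), (10, 6), (4, 9), (-2, 1).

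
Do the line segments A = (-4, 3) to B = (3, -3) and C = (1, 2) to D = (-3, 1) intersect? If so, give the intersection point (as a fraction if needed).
Yes; intersection at (-61/31, 39/31) (t = 9/31 on AB, s = 23/31 on CD)

Parametrize AB as A + t(B − A) = (-4 + 7 t, 3 + -6 t) and CD as C + s(D − C) = (1 + -4 s, 2 + -1 s). Solve the linear system for (t, s). Determinant = 31 ≠ 0, so a unique intersection of the containing lines exists. Solution: t = 9/31, s = 23/31 — both in [0, 1], so the segments cross. Intersection point: (-61/31, 39/31).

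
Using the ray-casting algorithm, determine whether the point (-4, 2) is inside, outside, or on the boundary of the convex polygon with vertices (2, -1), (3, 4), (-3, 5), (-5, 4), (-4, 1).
The point (-4, 2) lies strictly inside the polygon

Cast a horizontal ray to the right from the query point and count how many polygon edges it crosses (each edge strictly once or zero times, handled with the usual half-open convention). 
Parity of crossings → odd ⇒ inside.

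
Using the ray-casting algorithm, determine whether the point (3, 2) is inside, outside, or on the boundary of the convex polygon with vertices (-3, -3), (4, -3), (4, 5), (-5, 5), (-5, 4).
The point (3, 2) lies strictly inside the polygon

Cast a horizontal ray to the right from the query point and count how many polygon edges it crosses (each edge strictly once or zero times, handled with the usual half-open convention). 
Parity of crossings → odd ⇒ inside.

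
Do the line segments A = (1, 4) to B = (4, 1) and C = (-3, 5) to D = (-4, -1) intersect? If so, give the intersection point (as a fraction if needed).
No (intersection of containing lines falls outside at least one segment)

Parametrize and solve: t = -25/21, s = -3/7. At least one of these is outside [0, 1], so the segments do not intersect.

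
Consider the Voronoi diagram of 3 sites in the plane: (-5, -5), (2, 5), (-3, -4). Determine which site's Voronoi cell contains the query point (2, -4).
Nearest site = (-3, -4)

The Voronoi cell of site s contains exactly those query points closer to s than to any other site. Compute squared distances from q = (2, -4) to each site:
  (-3 − 2)² + (-4 − -4)² = 25
  (-5 − 2)² + (-5 − -4)² = 50
  (2 − 2)² + (5 − -4)² = 81
Minimum is attained by (-3, -4), so q lies in its Voronoi cell.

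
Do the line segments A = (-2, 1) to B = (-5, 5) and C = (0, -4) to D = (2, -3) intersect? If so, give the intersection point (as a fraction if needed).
No (intersection of containing lines falls outside at least one segment)

Parametrize and solve: t = -12/11, s = 7/11. At least one of these is outside [0, 1], so the segments do not intersect.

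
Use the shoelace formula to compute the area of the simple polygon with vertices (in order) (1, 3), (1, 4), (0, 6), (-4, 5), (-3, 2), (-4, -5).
Area = 27

Shoelace formula: Area = (1/2) |Σ_i (x_i · y_{i+1} − x_{i+1} · y_i)| (indices mod n). Compute each cross term:
  (1)(4) − (1)(3) = 1
  (1)(6) − (0)(4) = 6
  (0)(5) − (-4)(6) = 24
  (-4)(2) − (-3)(5) = 7
  (-3)(-5) − (-4)(2) = 23
  (-4)(3) − (1)(-5) = -7
Sum = 54, so (signed) Area = 54/2 = 27, |Area| = 27.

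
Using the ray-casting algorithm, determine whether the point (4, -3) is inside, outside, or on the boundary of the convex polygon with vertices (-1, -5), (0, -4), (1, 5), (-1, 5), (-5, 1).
The point (4, -3) lies strictly outside the polygon

Cast a horizontal ray to the right from the query point and count how many polygon edges it crosses (each edge strictly once or zero times, handled with the usual half-open convention). 
Parity of crossings → even ⇒ outside.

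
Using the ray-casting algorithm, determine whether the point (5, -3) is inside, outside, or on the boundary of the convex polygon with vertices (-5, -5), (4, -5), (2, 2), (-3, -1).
The point (5, -3) lies strictly outside the polygon

Cast a horizontal ray to the right from the query point and count how many polygon edges it crosses (each edge strictly once or zero times, handled with the usual half-open convention). 
Parity of crossings → even ⇒ outside.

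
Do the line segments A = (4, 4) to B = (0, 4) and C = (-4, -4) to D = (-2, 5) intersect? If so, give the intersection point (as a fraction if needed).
No (intersection of containing lines falls outside at least one segment)

Parametrize and solve: t = 14/9, s = 8/9. At least one of these is outside [0, 1], so the segments do not intersect.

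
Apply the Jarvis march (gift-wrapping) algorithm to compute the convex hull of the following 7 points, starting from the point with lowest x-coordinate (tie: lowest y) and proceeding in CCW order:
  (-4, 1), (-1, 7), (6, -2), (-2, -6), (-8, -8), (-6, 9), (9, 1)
Hull (CCW) = [(-8, -8), (-2, -6), (6, -2), (9, 1), (-1, 7), (-6, 9)]

Jarvis march: at each step, from the current hull vertex p, select the next vertex q as the point such that every other point lies strictly to the left of (or on) the directed line p → q. (Equivalently: for every other point r, the cross product (q − p) × (r − p) ≥ 0.)
Starting point (lowest x, tie lowest y): (-8, -8). Wrap until returning to start. Resulting hull: (-8, -8), (-2, -6), (6, -2), (9, 1), (-1, 7), (-6, 9).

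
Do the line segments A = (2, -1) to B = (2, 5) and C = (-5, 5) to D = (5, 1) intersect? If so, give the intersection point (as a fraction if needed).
Yes; intersection at (2, 11/5) (t = 8/15 on AB, s = 7/10 on CD)

Parametrize AB as A + t(B − A) = (2 + 0 t, -1 + 6 t) and CD as C + s(D − C) = (-5 + 10 s, 5 + -4 s). Solve the linear system for (t, s). Determinant = 60 ≠ 0, so a unique intersection of the containing lines exists. Solution: t = 8/15, s = 7/10 — both in [0, 1], so the segments cross. Intersection point: (2, 11/5).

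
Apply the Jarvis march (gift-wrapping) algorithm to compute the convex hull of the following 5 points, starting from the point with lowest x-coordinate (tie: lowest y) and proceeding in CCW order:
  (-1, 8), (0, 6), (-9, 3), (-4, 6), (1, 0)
Hull (CCW) = [(-9, 3), (1, 0), (0, 6), (-1, 8)]

Jarvis march: at each step, from the current hull vertex p, select the next vertex q as the point such that every other point lies strictly to the left of (or on) the directed line p → q. (Equivalently: for every other point r, the cross product (q − p) × (r − p) ≥ 0.)
Starting point (lowest x, tie lowest y): (-9, 3). Wrap until returning to start. Resulting hull: (-9, 3), (1, 0), (0, 6), (-1, 8).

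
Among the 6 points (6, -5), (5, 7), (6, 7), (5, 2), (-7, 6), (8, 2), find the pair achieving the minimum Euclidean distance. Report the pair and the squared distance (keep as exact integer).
Pair = ((5, 7), (6, 7)); squared distance = 1

Compute all C(6, 2) = 15 pairwise squared distances (x_i − x_j)² + (y_i − y_j)². The minimum is 1, attained by the pair ((5, 7), (6, 7)).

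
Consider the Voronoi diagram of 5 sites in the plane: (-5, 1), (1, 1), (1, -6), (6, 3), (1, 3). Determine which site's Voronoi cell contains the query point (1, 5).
Nearest site = (1, 3)

The Voronoi cell of site s contains exactly those query points closer to s than to any other site. Compute squared distances from q = (1, 5) to each site:
  (1 − 1)² + (3 − 5)² = 4
  (1 − 1)² + (1 − 5)² = 16
  (6 − 1)² + (3 − 5)² = 29
  (-5 − 1)² + (1 − 5)² = 52
  (1 − 1)² + (-6 − 5)² = 121
Minimum is attained by (1, 3), so q lies in its Voronoi cell.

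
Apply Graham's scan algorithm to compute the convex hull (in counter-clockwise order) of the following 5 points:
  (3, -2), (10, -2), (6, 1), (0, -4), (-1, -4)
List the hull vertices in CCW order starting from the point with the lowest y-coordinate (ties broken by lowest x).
Hull (CCW) = [(-1, -4), (0, -4), (10, -2), (6, 1)]

Graham scan procedure:
  1. Find the pivot p₀ = point with lowest y (tie → lowest x): (-1, -4).
  2. Sort the remaining points by polar angle around p₀.
  3. Walk through sorted points, maintaining a stack; pop the top while the last three entries make a non-left turn (cross product ≤ 0).
  4. Final stack is the convex hull in CCW order: (-1, -4), (0, -4), (10, -2), (6, 1).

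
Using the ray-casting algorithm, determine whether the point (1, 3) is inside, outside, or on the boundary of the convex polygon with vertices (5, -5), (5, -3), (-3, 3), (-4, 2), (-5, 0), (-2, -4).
The point (1, 3) lies strictly outside the polygon

Cast a horizontal ray to the right from the query point and count how many polygon edges it crosses (each edge strictly once or zero times, handled with the usual half-open convention). 
Parity of crossings → even ⇒ outside.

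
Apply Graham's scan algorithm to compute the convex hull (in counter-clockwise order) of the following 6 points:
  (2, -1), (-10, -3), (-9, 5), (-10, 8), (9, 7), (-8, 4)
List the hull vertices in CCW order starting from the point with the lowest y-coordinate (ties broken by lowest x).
Hull (CCW) = [(-10, -3), (2, -1), (9, 7), (-10, 8)]

Graham scan procedure:
  1. Find the pivot p₀ = point with lowest y (tie → lowest x): (-10, -3).
  2. Sort the remaining points by polar angle around p₀.
  3. Walk through sorted points, maintaining a stack; pop the top while the last three entries make a non-left turn (cross product ≤ 0).
  4. Final stack is the convex hull in CCW order: (-10, -3), (2, -1), (9, 7), (-10, 8).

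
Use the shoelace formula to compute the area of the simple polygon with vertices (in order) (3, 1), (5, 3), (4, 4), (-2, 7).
Area = 25/2

Shoelace formula: Area = (1/2) |Σ_i (x_i · y_{i+1} − x_{i+1} · y_i)| (indices mod n). Compute each cross term:
  (3)(3) − (5)(1) = 4
  (5)(4) − (4)(3) = 8
  (4)(7) − (-2)(4) = 36
  (-2)(1) − (3)(7) = -23
Sum = 25, so (signed) Area = 25/2 = 25/2, |Area| = 25/2.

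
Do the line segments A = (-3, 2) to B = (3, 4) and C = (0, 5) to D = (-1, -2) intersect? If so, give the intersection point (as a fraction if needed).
Yes; intersection at (-3/10, 29/10) (t = 9/20 on AB, s = 3/10 on CD)

Parametrize AB as A + t(B − A) = (-3 + 6 t, 2 + 2 t) and CD as C + s(D − C) = (0 + -1 s, 5 + -7 s). Solve the linear system for (t, s). Determinant = 40 ≠ 0, so a unique intersection of the containing lines exists. Solution: t = 9/20, s = 3/10 — both in [0, 1], so the segments cross. Intersection point: (-3/10, 29/10).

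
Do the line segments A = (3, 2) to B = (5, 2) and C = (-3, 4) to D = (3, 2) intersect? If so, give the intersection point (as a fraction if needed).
Yes; intersection at (3, 2) (t = 0 on AB, s = 1 on CD)

Parametrize AB as A + t(B − A) = (3 + 2 t, 2 + 0 t) and CD as C + s(D − C) = (-3 + 6 s, 4 + -2 s). Solve the linear system for (t, s). Determinant = 4 ≠ 0, so a unique intersection of the containing lines exists. Solution: t = 0, s = 1 — both in [0, 1], so the segments cross. Intersection point: (3, 2).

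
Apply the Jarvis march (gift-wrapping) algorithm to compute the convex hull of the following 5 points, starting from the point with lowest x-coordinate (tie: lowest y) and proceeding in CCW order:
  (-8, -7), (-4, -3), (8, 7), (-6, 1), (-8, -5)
Hull (CCW) = [(-8, -7), (8, 7), (-6, 1), (-8, -5)]

Jarvis march: at each step, from the current hull vertex p, select the next vertex q as the point such that every other point lies strictly to the left of (or on) the directed line p → q. (Equivalently: for every other point r, the cross product (q − p) × (r − p) ≥ 0.)
Starting point (lowest x, tie lowest y): (-8, -7). Wrap until returning to start. Resulting hull: (-8, -7), (8, 7), (-6, 1), (-8, -5).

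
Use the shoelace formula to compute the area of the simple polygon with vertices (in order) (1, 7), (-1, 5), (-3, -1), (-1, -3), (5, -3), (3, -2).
Area = 38

Shoelace formula: Area = (1/2) |Σ_i (x_i · y_{i+1} − x_{i+1} · y_i)| (indices mod n). Compute each cross term:
  (1)(5) − (-1)(7) = 12
  (-1)(-1) − (-3)(5) = 16
  (-3)(-3) − (-1)(-1) = 8
  (-1)(-3) − (5)(-3) = 18
  (5)(-2) − (3)(-3) = -1
  (3)(7) − (1)(-2) = 23
Sum = 76, so (signed) Area = 76/2 = 38, |Area| = 38.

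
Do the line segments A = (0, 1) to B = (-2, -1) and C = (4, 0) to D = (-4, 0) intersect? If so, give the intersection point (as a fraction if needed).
Yes; intersection at (-1, 0) (t = 1/2 on AB, s = 5/8 on CD)

Parametrize AB as A + t(B − A) = (0 + -2 t, 1 + -2 t) and CD as C + s(D − C) = (4 + -8 s, 0 + 0 s). Solve the linear system for (t, s). Determinant = 16 ≠ 0, so a unique intersection of the containing lines exists. Solution: t = 1/2, s = 5/8 — both in [0, 1], so the segments cross. Intersection point: (-1, 0).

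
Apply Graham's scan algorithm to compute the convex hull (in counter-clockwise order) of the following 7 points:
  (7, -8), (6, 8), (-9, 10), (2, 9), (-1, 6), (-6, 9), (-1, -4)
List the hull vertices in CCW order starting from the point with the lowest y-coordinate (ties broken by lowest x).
Hull (CCW) = [(7, -8), (6, 8), (2, 9), (-9, 10), (-1, -4)]

Graham scan procedure:
  1. Find the pivot p₀ = point with lowest y (tie → lowest x): (7, -8).
  2. Sort the remaining points by polar angle around p₀.
  3. Walk through sorted points, maintaining a stack; pop the top while the last three entries make a non-left turn (cross product ≤ 0).
  4. Final stack is the convex hull in CCW order: (7, -8), (6, 8), (2, 9), (-9, 10), (-1, -4).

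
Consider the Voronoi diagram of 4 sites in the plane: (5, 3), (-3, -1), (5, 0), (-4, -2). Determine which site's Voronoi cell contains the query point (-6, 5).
Nearest site = (-3, -1)

The Voronoi cell of site s contains exactly those query points closer to s than to any other site. Compute squared distances from q = (-6, 5) to each site:
  (-3 − -6)² + (-1 − 5)² = 45
  (-4 − -6)² + (-2 − 5)² = 53
  (5 − -6)² + (3 − 5)² = 125
  (5 − -6)² + (0 − 5)² = 146
Minimum is attained by (-3, -1), so q lies in its Voronoi cell.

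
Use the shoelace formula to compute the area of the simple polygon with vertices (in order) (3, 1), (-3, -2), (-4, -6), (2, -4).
Area = 49/2

Shoelace formula: Area = (1/2) |Σ_i (x_i · y_{i+1} − x_{i+1} · y_i)| (indices mod n). Compute each cross term:
  (3)(-2) − (-3)(1) = -3
  (-3)(-6) − (-4)(-2) = 10
  (-4)(-4) − (2)(-6) = 28
  (2)(1) − (3)(-4) = 14
Sum = 49, so (signed) Area = 49/2 = 49/2, |Area| = 49/2.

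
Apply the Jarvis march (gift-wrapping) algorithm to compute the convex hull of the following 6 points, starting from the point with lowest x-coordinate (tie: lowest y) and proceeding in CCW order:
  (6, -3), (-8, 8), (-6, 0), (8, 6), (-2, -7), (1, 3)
Hull (CCW) = [(-8, 8), (-6, 0), (-2, -7), (6, -3), (8, 6)]

Jarvis march: at each step, from the current hull vertex p, select the next vertex q as the point such that every other point lies strictly to the left of (or on) the directed line p → q. (Equivalently: for every other point r, the cross product (q − p) × (r − p) ≥ 0.)
Starting point (lowest x, tie lowest y): (-8, 8). Wrap until returning to start. Resulting hull: (-8, 8), (-6, 0), (-2, -7), (6, -3), (8, 6).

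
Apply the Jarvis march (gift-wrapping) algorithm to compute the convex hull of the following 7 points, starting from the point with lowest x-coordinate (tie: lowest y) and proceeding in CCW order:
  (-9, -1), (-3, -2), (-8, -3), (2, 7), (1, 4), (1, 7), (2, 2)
Hull (CCW) = [(-9, -1), (-8, -3), (-3, -2), (2, 2), (2, 7), (1, 7)]

Jarvis march: at each step, from the current hull vertex p, select the next vertex q as the point such that every other point lies strictly to the left of (or on) the directed line p → q. (Equivalently: for every other point r, the cross product (q − p) × (r − p) ≥ 0.)
Starting point (lowest x, tie lowest y): (-9, -1). Wrap until returning to start. Resulting hull: (-9, -1), (-8, -3), (-3, -2), (2, 2), (2, 7), (1, 7).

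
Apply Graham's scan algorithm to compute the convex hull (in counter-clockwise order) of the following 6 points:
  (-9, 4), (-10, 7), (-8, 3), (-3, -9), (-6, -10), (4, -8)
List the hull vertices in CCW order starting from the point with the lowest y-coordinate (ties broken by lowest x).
Hull (CCW) = [(-6, -10), (4, -8), (-10, 7)]

Graham scan procedure:
  1. Find the pivot p₀ = point with lowest y (tie → lowest x): (-6, -10).
  2. Sort the remaining points by polar angle around p₀.
  3. Walk through sorted points, maintaining a stack; pop the top while the last three entries make a non-left turn (cross product ≤ 0).
  4. Final stack is the convex hull in CCW order: (-6, -10), (4, -8), (-10, 7).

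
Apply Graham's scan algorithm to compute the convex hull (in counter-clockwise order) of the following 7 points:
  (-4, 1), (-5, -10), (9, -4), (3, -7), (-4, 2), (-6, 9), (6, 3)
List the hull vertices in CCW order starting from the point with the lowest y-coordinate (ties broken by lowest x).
Hull (CCW) = [(-5, -10), (3, -7), (9, -4), (6, 3), (-6, 9)]

Graham scan procedure:
  1. Find the pivot p₀ = point with lowest y (tie → lowest x): (-5, -10).
  2. Sort the remaining points by polar angle around p₀.
  3. Walk through sorted points, maintaining a stack; pop the top while the last three entries make a non-left turn (cross product ≤ 0).
  4. Final stack is the convex hull in CCW order: (-5, -10), (3, -7), (9, -4), (6, 3), (-6, 9).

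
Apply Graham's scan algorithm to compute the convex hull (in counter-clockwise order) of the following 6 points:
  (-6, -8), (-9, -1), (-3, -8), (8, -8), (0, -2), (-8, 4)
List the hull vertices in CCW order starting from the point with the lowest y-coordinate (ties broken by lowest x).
Hull (CCW) = [(-6, -8), (8, -8), (-8, 4), (-9, -1)]

Graham scan procedure:
  1. Find the pivot p₀ = point with lowest y (tie → lowest x): (-6, -8).
  2. Sort the remaining points by polar angle around p₀.
  3. Walk through sorted points, maintaining a stack; pop the top while the last three entries make a non-left turn (cross product ≤ 0).
  4. Final stack is the convex hull in CCW order: (-6, -8), (8, -8), (-8, 4), (-9, -1).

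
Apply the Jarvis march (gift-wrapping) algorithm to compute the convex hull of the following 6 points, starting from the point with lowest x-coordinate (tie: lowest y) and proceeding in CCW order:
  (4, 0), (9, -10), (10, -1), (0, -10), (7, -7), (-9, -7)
Hull (CCW) = [(-9, -7), (0, -10), (9, -10), (10, -1), (4, 0)]

Jarvis march: at each step, from the current hull vertex p, select the next vertex q as the point such that every other point lies strictly to the left of (or on) the directed line p → q. (Equivalently: for every other point r, the cross product (q − p) × (r − p) ≥ 0.)
Starting point (lowest x, tie lowest y): (-9, -7). Wrap until returning to start. Resulting hull: (-9, -7), (0, -10), (9, -10), (10, -1), (4, 0).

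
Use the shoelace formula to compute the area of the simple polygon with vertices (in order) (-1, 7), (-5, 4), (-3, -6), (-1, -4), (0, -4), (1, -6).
Area = 44

Shoelace formula: Area = (1/2) |Σ_i (x_i · y_{i+1} − x_{i+1} · y_i)| (indices mod n). Compute each cross term:
  (-1)(4) − (-5)(7) = 31
  (-5)(-6) − (-3)(4) = 42
  (-3)(-4) − (-1)(-6) = 6
  (-1)(-4) − (0)(-4) = 4
  (0)(-6) − (1)(-4) = 4
  (1)(7) − (-1)(-6) = 1
Sum = 88, so (signed) Area = 88/2 = 44, |Area| = 44.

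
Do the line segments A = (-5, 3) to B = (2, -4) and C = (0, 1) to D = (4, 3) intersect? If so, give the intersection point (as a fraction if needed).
No (intersection of containing lines falls outside at least one segment)

Parametrize and solve: t = 3/7, s = -1/2. At least one of these is outside [0, 1], so the segments do not intersect.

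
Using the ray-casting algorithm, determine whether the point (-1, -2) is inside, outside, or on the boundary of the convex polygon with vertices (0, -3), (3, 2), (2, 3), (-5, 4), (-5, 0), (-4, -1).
The point (-1, -2) lies strictly inside the polygon

Cast a horizontal ray to the right from the query point and count how many polygon edges it crosses (each edge strictly once or zero times, handled with the usual half-open convention). 
Parity of crossings → odd ⇒ inside.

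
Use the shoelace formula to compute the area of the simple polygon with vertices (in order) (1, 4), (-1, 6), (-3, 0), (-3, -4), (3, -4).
Area = 40

Shoelace formula: Area = (1/2) |Σ_i (x_i · y_{i+1} − x_{i+1} · y_i)| (indices mod n). Compute each cross term:
  (1)(6) − (-1)(4) = 10
  (-1)(0) − (-3)(6) = 18
  (-3)(-4) − (-3)(0) = 12
  (-3)(-4) − (3)(-4) = 24
  (3)(4) − (1)(-4) = 16
Sum = 80, so (signed) Area = 80/2 = 40, |Area| = 40.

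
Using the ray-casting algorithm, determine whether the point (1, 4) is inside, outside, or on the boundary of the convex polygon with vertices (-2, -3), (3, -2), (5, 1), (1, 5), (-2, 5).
The point (1, 4) lies strictly inside the polygon

Cast a horizontal ray to the right from the query point and count how many polygon edges it crosses (each edge strictly once or zero times, handled with the usual half-open convention). 
Parity of crossings → odd ⇒ inside.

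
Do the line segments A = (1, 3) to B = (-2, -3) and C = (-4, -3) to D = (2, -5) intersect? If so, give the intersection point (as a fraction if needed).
No (intersection of containing lines falls outside at least one segment)

Parametrize and solve: t = 23/21, s = 2/7. At least one of these is outside [0, 1], so the segments do not intersect.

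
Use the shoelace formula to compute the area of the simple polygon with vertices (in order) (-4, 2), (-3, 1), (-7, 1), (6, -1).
Area = 15/2

Shoelace formula: Area = (1/2) |Σ_i (x_i · y_{i+1} − x_{i+1} · y_i)| (indices mod n). Compute each cross term:
  (-4)(1) − (-3)(2) = 2
  (-3)(1) − (-7)(1) = 4
  (-7)(-1) − (6)(1) = 1
  (6)(2) − (-4)(-1) = 8
Sum = 15, so (signed) Area = 15/2 = 15/2, |Area| = 15/2.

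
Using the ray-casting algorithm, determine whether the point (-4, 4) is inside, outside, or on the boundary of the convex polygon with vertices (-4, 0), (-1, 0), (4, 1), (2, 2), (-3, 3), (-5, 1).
The point (-4, 4) lies strictly outside the polygon

Cast a horizontal ray to the right from the query point and count how many polygon edges it crosses (each edge strictly once or zero times, handled with the usual half-open convention). 
Parity of crossings → even ⇒ outside.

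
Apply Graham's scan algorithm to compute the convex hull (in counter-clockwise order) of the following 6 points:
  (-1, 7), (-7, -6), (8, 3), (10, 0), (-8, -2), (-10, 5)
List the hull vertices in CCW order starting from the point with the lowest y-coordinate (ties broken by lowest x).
Hull (CCW) = [(-7, -6), (10, 0), (8, 3), (-1, 7), (-10, 5)]

Graham scan procedure:
  1. Find the pivot p₀ = point with lowest y (tie → lowest x): (-7, -6).
  2. Sort the remaining points by polar angle around p₀.
  3. Walk through sorted points, maintaining a stack; pop the top while the last three entries make a non-left turn (cross product ≤ 0).
  4. Final stack is the convex hull in CCW order: (-7, -6), (10, 0), (8, 3), (-1, 7), (-10, 5).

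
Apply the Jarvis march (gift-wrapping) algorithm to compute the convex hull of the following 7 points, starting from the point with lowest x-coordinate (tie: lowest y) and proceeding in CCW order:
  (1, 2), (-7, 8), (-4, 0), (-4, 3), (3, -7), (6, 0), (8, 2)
Hull (CCW) = [(-7, 8), (-4, 0), (3, -7), (8, 2)]

Jarvis march: at each step, from the current hull vertex p, select the next vertex q as the point such that every other point lies strictly to the left of (or on) the directed line p → q. (Equivalently: for every other point r, the cross product (q − p) × (r − p) ≥ 0.)
Starting point (lowest x, tie lowest y): (-7, 8). Wrap until returning to start. Resulting hull: (-7, 8), (-4, 0), (3, -7), (8, 2).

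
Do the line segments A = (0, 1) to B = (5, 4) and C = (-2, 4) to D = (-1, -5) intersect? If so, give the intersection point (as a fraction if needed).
No (intersection of containing lines falls outside at least one segment)

Parametrize and solve: t = -5/16, s = 7/16. At least one of these is outside [0, 1], so the segments do not intersect.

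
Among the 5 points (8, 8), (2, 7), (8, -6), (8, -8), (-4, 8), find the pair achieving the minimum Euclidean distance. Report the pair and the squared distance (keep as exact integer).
Pair = ((8, -6), (8, -8)); squared distance = 4

Compute all C(5, 2) = 10 pairwise squared distances (x_i − x_j)² + (y_i − y_j)². The minimum is 4, attained by the pair ((8, -6), (8, -8)).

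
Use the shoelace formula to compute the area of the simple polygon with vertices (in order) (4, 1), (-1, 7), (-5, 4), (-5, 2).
Area = 57/2

Shoelace formula: Area = (1/2) |Σ_i (x_i · y_{i+1} − x_{i+1} · y_i)| (indices mod n). Compute each cross term:
  (4)(7) − (-1)(1) = 29
  (-1)(4) − (-5)(7) = 31
  (-5)(2) − (-5)(4) = 10
  (-5)(1) − (4)(2) = -13
Sum = 57, so (signed) Area = 57/2 = 57/2, |Area| = 57/2.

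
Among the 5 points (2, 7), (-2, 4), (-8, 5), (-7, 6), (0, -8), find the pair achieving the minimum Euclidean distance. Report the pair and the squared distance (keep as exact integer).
Pair = ((-8, 5), (-7, 6)); squared distance = 2

Compute all C(5, 2) = 10 pairwise squared distances (x_i − x_j)² + (y_i − y_j)². The minimum is 2, attained by the pair ((-8, 5), (-7, 6)).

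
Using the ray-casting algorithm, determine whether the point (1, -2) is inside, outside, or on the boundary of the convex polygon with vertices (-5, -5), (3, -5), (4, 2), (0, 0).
The point (1, -2) lies strictly inside the polygon

Cast a horizontal ray to the right from the query point and count how many polygon edges it crosses (each edge strictly once or zero times, handled with the usual half-open convention). 
Parity of crossings → odd ⇒ inside.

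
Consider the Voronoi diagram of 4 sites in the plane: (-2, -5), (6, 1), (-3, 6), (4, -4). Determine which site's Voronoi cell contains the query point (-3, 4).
Nearest site = (-3, 6)

The Voronoi cell of site s contains exactly those query points closer to s than to any other site. Compute squared distances from q = (-3, 4) to each site:
  (-3 − -3)² + (6 − 4)² = 4
  (-2 − -3)² + (-5 − 4)² = 82
  (6 − -3)² + (1 − 4)² = 90
  (4 − -3)² + (-4 − 4)² = 113
Minimum is attained by (-3, 6), so q lies in its Voronoi cell.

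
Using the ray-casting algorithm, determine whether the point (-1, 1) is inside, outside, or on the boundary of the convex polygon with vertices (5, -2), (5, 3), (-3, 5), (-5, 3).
The point (-1, 1) lies on the polygon boundary

Boundary check: the query satisfies the collinearity and bounding-box conditions for some polygon edge, so it lies exactly on the boundary.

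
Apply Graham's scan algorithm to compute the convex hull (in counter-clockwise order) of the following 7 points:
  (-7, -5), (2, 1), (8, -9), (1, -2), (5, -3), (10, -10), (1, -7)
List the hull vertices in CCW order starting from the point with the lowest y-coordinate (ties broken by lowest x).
Hull (CCW) = [(10, -10), (5, -3), (2, 1), (-7, -5)]

Graham scan procedure:
  1. Find the pivot p₀ = point with lowest y (tie → lowest x): (10, -10).
  2. Sort the remaining points by polar angle around p₀.
  3. Walk through sorted points, maintaining a stack; pop the top while the last three entries make a non-left turn (cross product ≤ 0).
  4. Final stack is the convex hull in CCW order: (10, -10), (5, -3), (2, 1), (-7, -5).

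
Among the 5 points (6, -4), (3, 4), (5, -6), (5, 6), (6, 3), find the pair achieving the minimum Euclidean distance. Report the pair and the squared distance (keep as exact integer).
Pair = ((6, -4), (5, -6)); squared distance = 5

Compute all C(5, 2) = 10 pairwise squared distances (x_i − x_j)² + (y_i − y_j)². The minimum is 5, attained by the pair ((6, -4), (5, -6)).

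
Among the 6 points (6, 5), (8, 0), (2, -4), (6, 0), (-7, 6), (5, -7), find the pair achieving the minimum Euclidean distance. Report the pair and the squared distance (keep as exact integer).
Pair = ((8, 0), (6, 0)); squared distance = 4

Compute all C(6, 2) = 15 pairwise squared distances (x_i − x_j)² + (y_i − y_j)². The minimum is 4, attained by the pair ((8, 0), (6, 0)).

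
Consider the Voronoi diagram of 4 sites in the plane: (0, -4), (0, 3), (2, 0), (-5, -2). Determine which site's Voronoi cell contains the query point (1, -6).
Nearest site = (0, -4)

The Voronoi cell of site s contains exactly those query points closer to s than to any other site. Compute squared distances from q = (1, -6) to each site:
  (0 − 1)² + (-4 − -6)² = 5
  (2 − 1)² + (0 − -6)² = 37
  (-5 − 1)² + (-2 − -6)² = 52
  (0 − 1)² + (3 − -6)² = 82
Minimum is attained by (0, -4), so q lies in its Voronoi cell.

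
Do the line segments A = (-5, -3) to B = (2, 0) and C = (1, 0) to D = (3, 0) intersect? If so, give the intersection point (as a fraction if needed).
Yes; intersection at (2, 0) (t = 1 on AB, s = 1/2 on CD)

Parametrize AB as A + t(B − A) = (-5 + 7 t, -3 + 3 t) and CD as C + s(D − C) = (1 + 2 s, 0 + 0 s). Solve the linear system for (t, s). Determinant = 6 ≠ 0, so a unique intersection of the containing lines exists. Solution: t = 1, s = 1/2 — both in [0, 1], so the segments cross. Intersection point: (2, 0).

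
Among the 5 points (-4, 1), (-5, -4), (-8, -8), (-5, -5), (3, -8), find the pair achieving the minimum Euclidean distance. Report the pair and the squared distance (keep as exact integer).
Pair = ((-5, -4), (-5, -5)); squared distance = 1

Compute all C(5, 2) = 10 pairwise squared distances (x_i − x_j)² + (y_i − y_j)². The minimum is 1, attained by the pair ((-5, -4), (-5, -5)).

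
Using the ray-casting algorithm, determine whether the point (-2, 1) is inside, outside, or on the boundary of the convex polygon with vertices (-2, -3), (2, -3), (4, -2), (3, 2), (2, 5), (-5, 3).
The point (-2, 1) lies strictly inside the polygon

Cast a horizontal ray to the right from the query point and count how many polygon edges it crosses (each edge strictly once or zero times, handled with the usual half-open convention). 
Parity of crossings → odd ⇒ inside.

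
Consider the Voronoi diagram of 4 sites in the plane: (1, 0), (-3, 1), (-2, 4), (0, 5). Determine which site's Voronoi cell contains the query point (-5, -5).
Nearest site = (-3, 1)

The Voronoi cell of site s contains exactly those query points closer to s than to any other site. Compute squared distances from q = (-5, -5) to each site:
  (-3 − -5)² + (1 − -5)² = 40
  (1 − -5)² + (0 − -5)² = 61
  (-2 − -5)² + (4 − -5)² = 90
  (0 − -5)² + (5 − -5)² = 125
Minimum is attained by (-3, 1), so q lies in its Voronoi cell.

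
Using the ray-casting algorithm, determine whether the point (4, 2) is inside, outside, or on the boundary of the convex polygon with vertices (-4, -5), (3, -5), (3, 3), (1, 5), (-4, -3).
The point (4, 2) lies strictly outside the polygon

Cast a horizontal ray to the right from the query point and count how many polygon edges it crosses (each edge strictly once or zero times, handled with the usual half-open convention). 
Parity of crossings → even ⇒ outside.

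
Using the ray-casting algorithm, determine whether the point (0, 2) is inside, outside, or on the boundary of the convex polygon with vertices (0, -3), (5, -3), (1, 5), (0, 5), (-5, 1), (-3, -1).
The point (0, 2) lies strictly inside the polygon

Cast a horizontal ray to the right from the query point and count how many polygon edges it crosses (each edge strictly once or zero times, handled with the usual half-open convention). 
Parity of crossings → odd ⇒ inside.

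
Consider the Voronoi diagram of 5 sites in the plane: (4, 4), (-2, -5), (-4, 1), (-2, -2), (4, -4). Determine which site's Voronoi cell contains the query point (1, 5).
Nearest site = (4, 4)

The Voronoi cell of site s contains exactly those query points closer to s than to any other site. Compute squared distances from q = (1, 5) to each site:
  (4 − 1)² + (4 − 5)² = 10
  (-4 − 1)² + (1 − 5)² = 41
  (-2 − 1)² + (-2 − 5)² = 58
  (4 − 1)² + (-4 − 5)² = 90
  (-2 − 1)² + (-5 − 5)² = 109
Minimum is attained by (4, 4), so q lies in its Voronoi cell.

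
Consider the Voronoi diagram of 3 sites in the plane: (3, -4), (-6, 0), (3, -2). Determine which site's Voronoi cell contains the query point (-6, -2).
Nearest site = (-6, 0)

The Voronoi cell of site s contains exactly those query points closer to s than to any other site. Compute squared distances from q = (-6, -2) to each site:
  (-6 − -6)² + (0 − -2)² = 4
  (3 − -6)² + (-2 − -2)² = 81
  (3 − -6)² + (-4 − -2)² = 85
Minimum is attained by (-6, 0), so q lies in its Voronoi cell.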